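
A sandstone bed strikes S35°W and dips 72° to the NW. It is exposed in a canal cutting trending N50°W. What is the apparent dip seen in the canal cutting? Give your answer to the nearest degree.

72°

The strike is S35°W and the section trends N50°W; the acute angle between them is β = 85°.
tan(apparent dip) = tan 72° · sin 85° = 3.0660
apparent dip = arctan 3.0660 = 71.94°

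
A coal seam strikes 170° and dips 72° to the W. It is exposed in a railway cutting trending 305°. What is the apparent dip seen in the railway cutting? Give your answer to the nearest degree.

Angle between strike (170°) and section (305°): β = 45°.
tan α = tan 72° × sin 45° = 3.0777 × 0.7071 = 2.1763
apparent dip = arctan 2.1763 = 65.32°

65°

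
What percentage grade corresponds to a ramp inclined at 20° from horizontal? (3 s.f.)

36.4%

grade % = 100 × tan 20° = 100 × 0.3640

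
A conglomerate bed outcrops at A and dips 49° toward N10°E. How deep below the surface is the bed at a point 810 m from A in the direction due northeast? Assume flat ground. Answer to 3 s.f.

The hole lies 35° from the dip direction, so the down-dip offset is 810 × cos 35° = 663.51 m.
Depth = down-dip offset × tan(dip) = 663.51 × tan 49° = 663.51 × 1.1504
Depth = 763.28 m

763 m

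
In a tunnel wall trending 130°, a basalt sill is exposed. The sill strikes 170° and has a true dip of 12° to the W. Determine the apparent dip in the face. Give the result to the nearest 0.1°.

7.8°

The section lies 40° from the strike.
tan α = tan 12° × sin 40° = 0.2126 × 0.6428 = 0.1366
apparent dip = arctan 0.1366 = 7.78°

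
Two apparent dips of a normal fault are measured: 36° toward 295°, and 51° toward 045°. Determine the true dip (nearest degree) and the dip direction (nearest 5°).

Each apparent-dip line lies in the plane. As unit vectors (x east, y north, z up), v₁ plunges 36°→295° and v₂ plunges 51°→045°.
Cross product v₁ × v₂ gives the pole to the plane: n ∝ (0.004, 0.831, 0.478).
True dip = arccos(n_z / |n|) = arccos(0.4988) = 60.1°.
Dip direction = azimuth of (n_x, n_y) = atan2(0.004, 0.831) = 0°.

true dip 60°, dip direction 000°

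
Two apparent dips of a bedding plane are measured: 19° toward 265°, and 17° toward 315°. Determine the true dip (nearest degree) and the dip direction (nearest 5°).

Represent each trace as a vector plunging at its apparent dip toward its trend (east-north-up frame): v₁ = (-0.942, -0.082, -0.326), v₂ = (-0.676, 0.676, -0.292).
n = v₁ × v₂ = (-0.244, 0.055, 0.693) (taken with n_z > 0).
Dip δ = arctan(|n_h|/n_z) = arctan(0.250/0.693) = 19.9°.
Dip direction = atan2(-0.244, 0.055) = 283° (azimuth of n's horizontal projection).

true dip 20°, dip direction 285°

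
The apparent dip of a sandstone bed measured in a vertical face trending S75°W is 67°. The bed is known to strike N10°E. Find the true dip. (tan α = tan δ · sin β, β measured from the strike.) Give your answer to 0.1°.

β = acute angle between strike N10°E and section S75°W = 65°.
tan δ = tan α / sin β = tan 67° / sin 65° = 2.3559 / 0.9063 = 2.5994
true dip = arctan 2.5994 = 68.96°

69.0°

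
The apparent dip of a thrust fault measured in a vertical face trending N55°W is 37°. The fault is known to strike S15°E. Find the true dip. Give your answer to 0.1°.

The section is 40° from the strike.
tan(true dip) = tan 37° / sin 40° = 1.1723
δ = arctan(1.1723) = 49.54°

49.5°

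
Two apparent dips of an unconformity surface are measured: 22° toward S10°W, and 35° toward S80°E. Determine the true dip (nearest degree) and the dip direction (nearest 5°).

true dip 39°, dip direction 130°

The two traces are lines in the plane: v₁ = (sin 190°·cos 22°, cos 190°·cos 22°, −sin 22°), v₂ = (sin 100°·cos 35°, cos 100°·cos 35°, −sin 35°).
The plane normal is n = v₁ × v₂ ∝ (0.470, -0.395, 0.760).
tan δ = √(n_x²+n_y²)/n_z = 0.614/0.760, so δ = 39.0°.
The horizontal component of n points toward azimuth atan2(n_x, n_y) = 130°, the dip direction.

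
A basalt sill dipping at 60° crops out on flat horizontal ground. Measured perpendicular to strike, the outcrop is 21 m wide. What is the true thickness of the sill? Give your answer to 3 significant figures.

True thickness t = w · sin(dip) = 21 × sin 60°
t = 21 × 0.8660 = 18.187 m

18.2 m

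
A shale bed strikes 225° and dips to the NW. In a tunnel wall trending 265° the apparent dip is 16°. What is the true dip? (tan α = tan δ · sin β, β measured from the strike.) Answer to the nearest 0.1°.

24.0°

β = acute angle between strike 225° and section 265° = 40°.
tan(true dip) = tan 16° / sin 40° = 0.4461
true dip = arctan 0.4461 = 24.04°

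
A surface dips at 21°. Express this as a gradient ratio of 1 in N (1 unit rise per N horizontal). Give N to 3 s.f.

1 : N means tan θ = 1/N, so N = 1/tan 21° = 1/0.3839

1 in 2.61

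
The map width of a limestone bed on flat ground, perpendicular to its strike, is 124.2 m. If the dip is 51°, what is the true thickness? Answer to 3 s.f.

96.5 m

True thickness t = w · sin(dip) = 124.2 × sin 51°
t = 124.2 × 0.7771 = 96.522 m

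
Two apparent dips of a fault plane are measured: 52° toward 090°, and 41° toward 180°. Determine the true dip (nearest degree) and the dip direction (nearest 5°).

Each apparent-dip line lies in the plane. As unit vectors (x east, y north, z up), v₁ plunges 52°→090° and v₂ plunges 41°→180°.
Cross product v₁ × v₂ gives the pole to the plane: n ∝ (0.595, -0.404, 0.465).
tan δ = √(n_x²+n_y²)/n_z = 0.719/0.465, so δ = 57.1°.
Dip direction = azimuth of (n_x, n_y) = atan2(0.595, -0.404) = 124°.

true dip 57°, dip direction 125°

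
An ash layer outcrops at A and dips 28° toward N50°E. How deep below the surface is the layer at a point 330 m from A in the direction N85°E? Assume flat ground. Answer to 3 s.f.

144 m

The hole lies 35° from the dip direction, so the down-dip offset is 330 × cos 35° = 270.32 m.
Depth = down-dip offset × tan(dip) = 270.32 × tan 28° = 270.32 × 0.5317
Depth = 143.73 m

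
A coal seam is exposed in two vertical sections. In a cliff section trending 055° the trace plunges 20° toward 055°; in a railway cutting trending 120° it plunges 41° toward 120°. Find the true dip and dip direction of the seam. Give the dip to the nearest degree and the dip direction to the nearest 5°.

true dip 41°, dip direction 120°

Represent each trace as a vector plunging at its apparent dip toward its trend (east-north-up frame): v₁ = (0.770, 0.539, -0.342), v₂ = (0.654, -0.377, -0.656).
Cross product v₁ × v₂ gives the pole to the plane: n ∝ (0.483, -0.281, 0.643).
Dip δ = arctan(|n_h|/n_z) = arctan(0.559/0.643) = 41.0°.
The horizontal component of n points toward azimuth atan2(n_x, n_y) = 120°, the dip direction.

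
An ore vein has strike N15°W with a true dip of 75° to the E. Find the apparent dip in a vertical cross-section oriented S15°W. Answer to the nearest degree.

The section lies 30° from the strike.
tan α = tan 75° × sin 30° = 3.7321 × 0.5000 = 1.8660
α = arctan(1.8660) = 61.81°

62°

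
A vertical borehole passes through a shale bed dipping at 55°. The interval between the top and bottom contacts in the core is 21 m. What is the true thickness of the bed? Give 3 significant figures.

True thickness t = h · cos(dip) = 21 × cos 55°
t = 21 × 0.5736 = 12.045 m

12.0 m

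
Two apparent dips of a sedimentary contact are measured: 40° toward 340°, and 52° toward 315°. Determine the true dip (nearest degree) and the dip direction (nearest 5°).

The two traces are lines in the plane: v₁ = (sin 340°·cos 40°, cos 340°·cos 40°, −sin 40°), v₂ = (sin 315°·cos 52°, cos 315°·cos 52°, −sin 52°).
Cross product v₁ × v₂ gives the pole to the plane: n ∝ (-0.287, 0.073, 0.199).
Dip δ = arctan(|n_h|/n_z) = arctan(0.297/0.199) = 56.1°.
Dip direction = azimuth of (n_x, n_y) = atan2(-0.287, 0.073) = 284°.

true dip 56°, dip direction 285°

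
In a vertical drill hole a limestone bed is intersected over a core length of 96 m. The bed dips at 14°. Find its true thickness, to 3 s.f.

93.1 m

True thickness t = h · cos(dip) = 96 × cos 14°
t = 96 × 0.9703 = 93.148 m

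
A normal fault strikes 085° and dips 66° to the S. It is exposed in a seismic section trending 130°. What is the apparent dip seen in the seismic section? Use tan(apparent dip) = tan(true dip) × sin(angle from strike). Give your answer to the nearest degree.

The section lies 45° from the strike.
tan α = tan 66° × sin 45° = 2.2460 × 0.7071 = 1.5882
α = arctan(1.5882) = 57.80°

58°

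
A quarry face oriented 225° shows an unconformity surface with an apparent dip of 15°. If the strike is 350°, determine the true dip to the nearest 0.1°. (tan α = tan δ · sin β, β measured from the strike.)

β = acute angle between strike 350° and section 225° = 55°.
tan(true dip) = tan 15° / sin 55° = 0.3271
true dip = arctan 0.3271 = 18.11°

18.1°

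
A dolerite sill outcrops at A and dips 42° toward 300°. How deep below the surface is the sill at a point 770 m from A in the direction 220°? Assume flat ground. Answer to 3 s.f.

120 m

The hole lies 80° from the dip direction, so the down-dip offset is 770 × cos 80° = 133.71 m.
Depth = down-dip offset × tan(dip) = 133.71 × tan 42° = 133.71 × 0.9004
Depth = 120.39 m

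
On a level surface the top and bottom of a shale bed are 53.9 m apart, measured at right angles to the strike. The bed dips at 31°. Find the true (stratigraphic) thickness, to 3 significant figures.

True thickness t = w · sin(dip) = 53.9 × sin 31°
t = 53.9 × 0.5150 = 27.761 m

27.8 m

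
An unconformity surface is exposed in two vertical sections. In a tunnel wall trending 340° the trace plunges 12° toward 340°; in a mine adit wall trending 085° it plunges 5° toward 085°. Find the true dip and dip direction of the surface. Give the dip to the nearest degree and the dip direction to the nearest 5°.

Represent each trace as a vector plunging at its apparent dip toward its trend (east-north-up frame): v₁ = (-0.335, 0.919, -0.208), v₂ = (0.992, 0.087, -0.087).
n = v₁ × v₂ = (0.062, 0.235, 0.941) (taken with n_z > 0).
True dip = arccos(n_z / |n|) = arccos(0.9681) = 14.5°.
Dip direction = atan2(0.062, 0.235) = 15° (azimuth of n's horizontal projection).

true dip 15°, dip direction 015°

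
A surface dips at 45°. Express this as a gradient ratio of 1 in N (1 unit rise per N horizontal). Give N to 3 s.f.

1 in 1.00

1 : N means tan θ = 1/N, so N = 1/tan 45° = 1/1.0000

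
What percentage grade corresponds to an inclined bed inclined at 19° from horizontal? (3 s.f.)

34.4%

grade % = 100 × tan 19° = 100 × 0.3443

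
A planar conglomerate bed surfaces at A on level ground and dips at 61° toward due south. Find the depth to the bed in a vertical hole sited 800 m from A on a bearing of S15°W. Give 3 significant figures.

1390 m

The hole lies 15° from the dip direction, so the down-dip offset is 800 × cos 15° = 772.74 m.
Depth = down-dip offset × tan(dip) = 772.74 × tan 61° = 772.74 × 1.8040
Depth = 1394.06 m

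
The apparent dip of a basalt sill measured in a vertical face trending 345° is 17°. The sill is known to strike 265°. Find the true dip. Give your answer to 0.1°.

17.2°

The section is 80° from the strike.
tan δ = tan α / sin β = tan 17° / sin 80° = 0.3057 / 0.9848 = 0.3104
δ = arctan(0.3104) = 17.25°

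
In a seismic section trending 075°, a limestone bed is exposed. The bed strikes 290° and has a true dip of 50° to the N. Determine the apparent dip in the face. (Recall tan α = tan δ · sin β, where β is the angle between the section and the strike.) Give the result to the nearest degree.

34°

The section lies 35° from the strike.
tan α = tan 50° × sin 35° = 1.1918 × 0.5736 = 0.6836
α = arctan(0.6836) = 34.36°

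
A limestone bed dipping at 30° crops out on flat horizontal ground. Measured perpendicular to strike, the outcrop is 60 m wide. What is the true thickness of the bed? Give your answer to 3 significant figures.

30.0 m

True thickness t = w · sin(dip) = 60 × sin 30°
t = 60 × 0.5000 = 30.000 m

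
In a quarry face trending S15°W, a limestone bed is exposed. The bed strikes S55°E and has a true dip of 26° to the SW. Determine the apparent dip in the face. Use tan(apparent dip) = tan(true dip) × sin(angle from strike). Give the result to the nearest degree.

The section lies 70° from the strike.
tan α = tan 26° × sin 70° = 0.4877 × 0.9397 = 0.4583
apparent dip = arctan 0.4583 = 24.62°

25°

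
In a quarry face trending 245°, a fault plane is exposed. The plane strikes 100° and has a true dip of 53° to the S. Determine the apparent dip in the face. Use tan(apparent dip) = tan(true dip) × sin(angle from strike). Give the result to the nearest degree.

The strike is 100° and the section trends 245°; the acute angle between them is β = 35°.
tan α = tan 53° × sin 35° = 1.3270 × 0.5736 = 0.7612
apparent dip = arctan 0.7612 = 37.28°

37°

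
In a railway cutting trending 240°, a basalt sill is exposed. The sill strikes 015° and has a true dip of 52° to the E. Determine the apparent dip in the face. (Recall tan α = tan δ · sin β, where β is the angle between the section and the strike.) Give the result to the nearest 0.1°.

Angle between strike (015°) and section (240°): β = 45°.
tan α = tan 52° × sin 45° = 1.2799 × 0.7071 = 0.9051
α = arctan(0.9051) = 42.15°

42.1°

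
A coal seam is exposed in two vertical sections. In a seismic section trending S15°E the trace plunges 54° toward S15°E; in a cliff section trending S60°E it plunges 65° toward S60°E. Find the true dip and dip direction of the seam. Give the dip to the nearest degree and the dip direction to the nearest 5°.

true dip 65°, dip direction 115°

Represent each trace as a vector plunging at its apparent dip toward its trend (east-north-up frame): v₁ = (0.152, -0.568, -0.809), v₂ = (0.366, -0.211, -0.906).
Cross product v₁ × v₂ gives the pole to the plane: n ∝ (0.344, -0.158, 0.176).
Dip δ = arctan(|n_h|/n_z) = arctan(0.378/0.176) = 65.1°.
Dip direction = azimuth of (n_x, n_y) = atan2(0.344, -0.158) = 115°.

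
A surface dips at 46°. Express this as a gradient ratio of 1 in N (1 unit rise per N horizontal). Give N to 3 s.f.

1 : N means tan θ = 1/N, so N = 1/tan 46° = 1/1.0355

1 in 0.966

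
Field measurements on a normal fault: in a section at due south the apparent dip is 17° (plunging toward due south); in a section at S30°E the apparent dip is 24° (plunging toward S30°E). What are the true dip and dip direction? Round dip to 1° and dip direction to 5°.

Represent each trace as a vector plunging at its apparent dip toward its trend (east-north-up frame): v₁ = (0.000, -0.956, -0.292), v₂ = (0.457, -0.791, -0.407).
The plane normal is n = v₁ × v₂ ∝ (0.158, -0.134, 0.437).
tan δ = √(n_x²+n_y²)/n_z = 0.207/0.437, so δ = 25.3°.
Dip direction = atan2(0.158, -0.134) = 130° (azimuth of n's horizontal projection).

true dip 25°, dip direction 130°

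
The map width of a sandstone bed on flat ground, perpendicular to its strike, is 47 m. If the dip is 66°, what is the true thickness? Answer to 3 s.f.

True thickness t = w · sin(dip) = 47 × sin 66°
t = 47 × 0.9135 = 42.937 m

42.9 m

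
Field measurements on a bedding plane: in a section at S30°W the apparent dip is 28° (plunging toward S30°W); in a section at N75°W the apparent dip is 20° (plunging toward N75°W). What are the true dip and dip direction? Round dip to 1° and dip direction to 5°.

The two traces are lines in the plane: v₁ = (sin 210°·cos 28°, cos 210°·cos 28°, −sin 28°), v₂ = (sin 285°·cos 20°, cos 285°·cos 20°, −sin 20°).
n = v₁ × v₂ = (-0.376, -0.275, 0.801) (taken with n_z > 0).
True dip = arccos(n_z / |n|) = arccos(0.8646) = 30.2°.
Dip direction = atan2(-0.376, -0.275) = 234° (azimuth of n's horizontal projection).

true dip 30°, dip direction 235°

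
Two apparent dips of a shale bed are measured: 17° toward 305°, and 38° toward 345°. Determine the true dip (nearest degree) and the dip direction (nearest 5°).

true dip 42°, dip direction 015°

Each apparent-dip line lies in the plane. As unit vectors (x east, y north, z up), v₁ plunges 17°→305° and v₂ plunges 38°→345°.
Cross product v₁ × v₂ gives the pole to the plane: n ∝ (0.115, 0.423, 0.484).
True dip = arccos(n_z / |n|) = arccos(0.7417) = 42.1°.
Dip direction = atan2(0.115, 0.423) = 15° (azimuth of n's horizontal projection).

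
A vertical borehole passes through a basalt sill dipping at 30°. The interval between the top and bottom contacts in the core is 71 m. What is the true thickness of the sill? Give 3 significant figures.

True thickness t = h · cos(dip) = 71 × cos 30°
t = 71 × 0.8660 = 61.488 m

61.5 m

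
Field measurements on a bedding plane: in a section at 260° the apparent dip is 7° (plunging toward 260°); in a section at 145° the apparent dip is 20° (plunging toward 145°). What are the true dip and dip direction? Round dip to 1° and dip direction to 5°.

true dip 25°, dip direction 185°

The two traces are lines in the plane: v₁ = (sin 260°·cos 7°, cos 260°·cos 7°, −sin 7°), v₂ = (sin 145°·cos 20°, cos 145°·cos 20°, −sin 20°).
n = v₁ × v₂ = (-0.035, -0.400, 0.845) (taken with n_z > 0).
tan δ = √(n_x²+n_y²)/n_z = 0.402/0.845, so δ = 25.4°.
Dip direction = azimuth of (n_x, n_y) = atan2(-0.035, -0.400) = 185°.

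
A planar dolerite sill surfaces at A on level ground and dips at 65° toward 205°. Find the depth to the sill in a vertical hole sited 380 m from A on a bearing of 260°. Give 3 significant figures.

467 m

The hole lies 55° from the dip direction, so the down-dip offset is 380 × cos 55° = 217.96 m.
Depth = down-dip offset × tan(dip) = 217.96 × tan 65° = 217.96 × 2.1445
Depth = 467.41 m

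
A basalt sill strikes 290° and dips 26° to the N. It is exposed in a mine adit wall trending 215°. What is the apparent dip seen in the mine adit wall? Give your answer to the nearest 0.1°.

The strike is 290° and the section trends 215°; the acute angle between them is β = 75°.
tan α = tan 26° × sin 75° = 0.4877 × 0.9659 = 0.4711
α = arctan(0.4711) = 25.23°

25.2°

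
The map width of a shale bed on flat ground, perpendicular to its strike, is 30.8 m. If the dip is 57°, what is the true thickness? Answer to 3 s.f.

True thickness t = w · sin(dip) = 30.8 × sin 57°
t = 30.8 × 0.8387 = 25.831 m

25.8 m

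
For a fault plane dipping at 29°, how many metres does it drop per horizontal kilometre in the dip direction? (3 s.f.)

554 m

drop per km = 1000 × tan 29° = 1000 × 0.5543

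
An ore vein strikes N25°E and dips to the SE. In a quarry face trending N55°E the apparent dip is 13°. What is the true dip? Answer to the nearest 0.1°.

24.8°

β = acute angle between strike N25°E and section N55°E = 30°.
tan(true dip) = tan 13° / sin 30° = 0.4617
true dip = arctan 0.4617 = 24.78°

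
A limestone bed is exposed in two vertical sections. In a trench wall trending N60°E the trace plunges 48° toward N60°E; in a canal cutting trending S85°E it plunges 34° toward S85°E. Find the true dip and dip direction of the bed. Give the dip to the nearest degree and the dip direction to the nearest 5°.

Represent each trace as a vector plunging at its apparent dip toward its trend (east-north-up frame): v₁ = (0.579, 0.335, -0.743), v₂ = (0.826, -0.072, -0.559).
The plane normal is n = v₁ × v₂ ∝ (0.241, 0.290, 0.318).
tan δ = √(n_x²+n_y²)/n_z = 0.377/0.318, so δ = 49.8°.
Dip direction = azimuth of (n_x, n_y) = atan2(0.241, 0.290) = 40°.

true dip 50°, dip direction 040°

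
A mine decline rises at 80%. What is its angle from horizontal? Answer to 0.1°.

38.7°

tan θ = 80/100 = 0.8000
θ = arctan(0.8000) = 38.66°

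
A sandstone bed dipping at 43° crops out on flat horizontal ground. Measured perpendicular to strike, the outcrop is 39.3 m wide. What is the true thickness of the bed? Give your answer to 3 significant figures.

True thickness t = w · sin(dip) = 39.3 × sin 43°
t = 39.3 × 0.6820 = 26.803 m

26.8 m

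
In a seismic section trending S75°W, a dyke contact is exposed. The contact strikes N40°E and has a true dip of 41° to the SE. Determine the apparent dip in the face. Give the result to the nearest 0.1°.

26.5°

The strike is N40°E and the section trends S75°W; the acute angle between them is β = 35°.
tan α = tan 41° × sin 35° = 0.8693 × 0.5736 = 0.4986
α = arctan(0.4986) = 26.50°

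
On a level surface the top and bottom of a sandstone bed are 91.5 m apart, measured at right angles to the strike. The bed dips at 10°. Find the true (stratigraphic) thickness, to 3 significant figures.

True thickness t = w · sin(dip) = 91.5 × sin 10°
t = 91.5 × 0.1736 = 15.889 m

15.9 m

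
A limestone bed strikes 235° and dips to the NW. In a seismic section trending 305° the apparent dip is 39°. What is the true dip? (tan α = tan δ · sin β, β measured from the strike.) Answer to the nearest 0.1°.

β = acute angle between strike 235° and section 305° = 70°.
tan δ = tan α / sin β = tan 39° / sin 70° = 0.8098 / 0.9397 = 0.8618
δ = arctan(0.8618) = 40.75°

40.8°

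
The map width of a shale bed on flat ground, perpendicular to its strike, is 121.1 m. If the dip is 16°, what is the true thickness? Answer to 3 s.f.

33.4 m

True thickness t = w · sin(dip) = 121.1 × sin 16°
t = 121.1 × 0.2756 = 33.380 m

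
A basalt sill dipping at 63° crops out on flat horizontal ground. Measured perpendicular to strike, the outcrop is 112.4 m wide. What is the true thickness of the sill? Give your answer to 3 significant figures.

True thickness t = w · sin(dip) = 112.4 × sin 63°
t = 112.4 × 0.8910 = 100.149 m

100 m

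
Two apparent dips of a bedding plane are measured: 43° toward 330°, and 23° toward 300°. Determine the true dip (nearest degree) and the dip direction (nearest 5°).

true dip 50°, dip direction 010°

Represent each trace as a vector plunging at its apparent dip toward its trend (east-north-up frame): v₁ = (-0.366, 0.633, -0.682), v₂ = (-0.797, 0.460, -0.391).
Cross product v₁ × v₂ gives the pole to the plane: n ∝ (0.066, 0.401, 0.337).
tan δ = √(n_x²+n_y²)/n_z = 0.406/0.337, so δ = 50.4°.
Dip direction = atan2(0.066, 0.401) = 9° (azimuth of n's horizontal projection).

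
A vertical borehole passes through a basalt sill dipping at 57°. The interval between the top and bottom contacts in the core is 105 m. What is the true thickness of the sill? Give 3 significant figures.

True thickness t = h · cos(dip) = 105 × cos 57°
t = 105 × 0.5446 = 57.187 m

57.2 m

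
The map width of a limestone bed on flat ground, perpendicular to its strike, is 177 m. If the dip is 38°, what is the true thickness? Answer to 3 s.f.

True thickness t = w · sin(dip) = 177 × sin 38°
t = 177 × 0.6157 = 108.972 m

109 m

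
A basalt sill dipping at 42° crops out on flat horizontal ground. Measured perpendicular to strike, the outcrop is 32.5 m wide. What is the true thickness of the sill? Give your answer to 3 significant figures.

21.7 m

True thickness t = w · sin(dip) = 32.5 × sin 42°
t = 32.5 × 0.6691 = 21.747 m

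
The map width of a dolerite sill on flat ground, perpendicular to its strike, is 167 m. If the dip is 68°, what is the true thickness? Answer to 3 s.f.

True thickness t = w · sin(dip) = 167 × sin 68°
t = 167 × 0.9272 = 154.840 m

155 m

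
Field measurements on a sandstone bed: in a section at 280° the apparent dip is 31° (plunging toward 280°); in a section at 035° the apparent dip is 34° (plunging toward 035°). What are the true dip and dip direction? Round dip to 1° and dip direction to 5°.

The two traces are lines in the plane: v₁ = (sin 280°·cos 31°, cos 280°·cos 31°, −sin 31°), v₂ = (sin 35°·cos 34°, cos 35°·cos 34°, −sin 34°).
n = v₁ × v₂ = (-0.267, 0.717, 0.644) (taken with n_z > 0).
tan δ = √(n_x²+n_y²)/n_z = 0.765/0.644, so δ = 49.9°.
Dip direction = azimuth of (n_x, n_y) = atan2(-0.267, 0.717) = 340°.

true dip 50°, dip direction 340°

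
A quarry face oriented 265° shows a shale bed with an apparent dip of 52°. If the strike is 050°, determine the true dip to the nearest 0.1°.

β = acute angle between strike 050° and section 265° = 35°.
tan(true dip) = tan 52° / sin 35° = 2.2315
δ = arctan(2.2315) = 65.86°

65.9°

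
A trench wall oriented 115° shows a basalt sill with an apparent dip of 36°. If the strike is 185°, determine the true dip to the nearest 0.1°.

β = acute angle between strike 185° and section 115° = 70°.
tan(true dip) = tan 36° / sin 70° = 0.7732
δ = arctan(0.7732) = 37.71°

37.7°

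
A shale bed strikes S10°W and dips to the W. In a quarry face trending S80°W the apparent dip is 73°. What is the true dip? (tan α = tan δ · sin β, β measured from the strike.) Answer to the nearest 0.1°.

74.0°

The section is 70° from the strike.
tan(true dip) = tan 73° / sin 70° = 3.4808
δ = arctan(3.4808) = 73.97°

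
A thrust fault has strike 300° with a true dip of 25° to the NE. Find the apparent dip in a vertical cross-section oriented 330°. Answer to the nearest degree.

13°

The strike is 300° and the section trends 330°; the acute angle between them is β = 30°.
tan α = tan 25° × sin 30° = 0.4663 × 0.5000 = 0.2332
apparent dip = arctan 0.2332 = 13.12°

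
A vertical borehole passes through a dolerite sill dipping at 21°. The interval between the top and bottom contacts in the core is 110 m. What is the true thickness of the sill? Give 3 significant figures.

True thickness t = h · cos(dip) = 110 × cos 21°
t = 110 × 0.9336 = 102.694 m

103 m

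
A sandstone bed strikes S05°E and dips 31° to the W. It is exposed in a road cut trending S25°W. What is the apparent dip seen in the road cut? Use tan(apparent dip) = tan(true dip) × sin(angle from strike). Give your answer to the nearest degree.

17°

Angle between strike (S05°E) and section (S25°W): β = 30°.
tan(apparent dip) = tan 31° · sin 30° = 0.3004
α = arctan(0.3004) = 16.72°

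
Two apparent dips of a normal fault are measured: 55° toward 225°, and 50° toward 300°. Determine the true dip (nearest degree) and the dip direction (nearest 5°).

Each apparent-dip line lies in the plane. As unit vectors (x east, y north, z up), v₁ plunges 55°→225° and v₂ plunges 50°→300°.
Cross product v₁ × v₂ gives the pole to the plane: n ∝ (-0.574, -0.145, 0.356).
True dip = arccos(n_z / |n|) = arccos(0.5154) = 59.0°.
The horizontal component of n points toward azimuth atan2(n_x, n_y) = 256°, the dip direction.

true dip 59°, dip direction 255°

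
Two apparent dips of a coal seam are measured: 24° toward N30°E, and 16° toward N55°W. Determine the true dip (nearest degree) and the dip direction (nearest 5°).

The two traces are lines in the plane: v₁ = (sin 30°·cos 24°, cos 30°·cos 24°, −sin 24°), v₂ = (sin 305°·cos 16°, cos 305°·cos 16°, −sin 16°).
n = v₁ × v₂ = (0.006, 0.446, 0.875) (taken with n_z > 0).
Dip δ = arctan(|n_h|/n_z) = arctan(0.446/0.875) = 27.0°.
Dip direction = azimuth of (n_x, n_y) = atan2(0.006, 0.446) = 1°.

true dip 27°, dip direction 000°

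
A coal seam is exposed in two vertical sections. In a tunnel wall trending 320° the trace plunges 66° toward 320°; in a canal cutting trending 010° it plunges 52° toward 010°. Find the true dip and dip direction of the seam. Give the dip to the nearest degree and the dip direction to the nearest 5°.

true dip 66°, dip direction 315°

Each apparent-dip line lies in the plane. As unit vectors (x east, y north, z up), v₁ plunges 66°→320° and v₂ plunges 52°→010°.
n = v₁ × v₂ = (-0.308, 0.304, 0.192) (taken with n_z > 0).
True dip = arccos(n_z / |n|) = arccos(0.4052) = 66.1°.
Dip direction = atan2(-0.308, 0.304) = 315° (azimuth of n's horizontal projection).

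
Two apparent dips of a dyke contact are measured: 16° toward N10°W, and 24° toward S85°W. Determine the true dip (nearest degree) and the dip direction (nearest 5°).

The two traces are lines in the plane: v₁ = (sin 350°·cos 16°, cos 350°·cos 16°, −sin 16°), v₂ = (sin 265°·cos 24°, cos 265°·cos 24°, −sin 24°).
The plane normal is n = v₁ × v₂ ∝ (-0.407, 0.183, 0.875).
True dip = arccos(n_z / |n|) = arccos(0.8908) = 27.0°.
Dip direction = atan2(-0.407, 0.183) = 294° (azimuth of n's horizontal projection).

true dip 27°, dip direction 295°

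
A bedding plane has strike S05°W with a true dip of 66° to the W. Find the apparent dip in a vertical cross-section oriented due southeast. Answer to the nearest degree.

The section lies 50° from the strike.
tan α = tan 66° × sin 50° = 2.2460 × 0.7660 = 1.7206
apparent dip = arctan 1.7206 = 59.83°

60°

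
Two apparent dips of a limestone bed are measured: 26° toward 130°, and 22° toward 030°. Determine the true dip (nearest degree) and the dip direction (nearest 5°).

Each apparent-dip line lies in the plane. As unit vectors (x east, y north, z up), v₁ plunges 26°→130° and v₂ plunges 22°→030°.
n = v₁ × v₂ = (0.568, 0.055, 0.821) (taken with n_z > 0).
Dip δ = arctan(|n_h|/n_z) = arctan(0.571/0.821) = 34.8°.
Dip direction = atan2(0.568, 0.055) = 85° (azimuth of n's horizontal projection).

true dip 35°, dip direction 085°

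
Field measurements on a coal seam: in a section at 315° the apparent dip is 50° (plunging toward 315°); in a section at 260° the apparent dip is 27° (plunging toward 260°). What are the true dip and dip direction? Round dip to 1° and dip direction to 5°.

true dip 50°, dip direction 325°

The two traces are lines in the plane: v₁ = (sin 315°·cos 50°, cos 315°·cos 50°, −sin 50°), v₂ = (sin 260°·cos 27°, cos 260°·cos 27°, −sin 27°).
n = v₁ × v₂ = (-0.325, 0.466, 0.469) (taken with n_z > 0).
tan δ = √(n_x²+n_y²)/n_z = 0.568/0.469, so δ = 50.4°.
The horizontal component of n points toward azimuth atan2(n_x, n_y) = 325°, the dip direction.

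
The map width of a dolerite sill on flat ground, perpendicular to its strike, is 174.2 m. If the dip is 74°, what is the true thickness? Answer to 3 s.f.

167 m

True thickness t = w · sin(dip) = 174.2 × sin 74°
t = 174.2 × 0.9613 = 167.452 m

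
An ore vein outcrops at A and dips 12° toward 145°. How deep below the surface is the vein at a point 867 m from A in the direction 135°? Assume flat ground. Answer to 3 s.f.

181 m

The hole lies 10° from the dip direction, so the down-dip offset is 867 × cos 10° = 853.83 m.
Depth = down-dip offset × tan(dip) = 853.83 × tan 12° = 853.83 × 0.2126
Depth = 181.49 m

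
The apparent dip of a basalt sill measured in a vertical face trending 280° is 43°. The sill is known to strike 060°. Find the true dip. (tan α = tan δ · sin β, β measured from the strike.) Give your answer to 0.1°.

The section is 40° from the strike.
tan(true dip) = tan 43° / sin 40° = 1.4507
true dip = arctan 1.4507 = 55.42°

55.4°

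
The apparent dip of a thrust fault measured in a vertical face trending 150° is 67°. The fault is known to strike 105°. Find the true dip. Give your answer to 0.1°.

The section is 45° from the strike.
tan(true dip) = tan 67° / sin 45° = 3.3317
true dip = arctan 3.3317 = 73.29°

73.3°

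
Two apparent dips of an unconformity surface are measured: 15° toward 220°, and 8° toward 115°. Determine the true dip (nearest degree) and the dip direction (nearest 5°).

The two traces are lines in the plane: v₁ = (sin 220°·cos 15°, cos 220°·cos 15°, −sin 15°), v₂ = (sin 115°·cos 8°, cos 115°·cos 8°, −sin 8°).
n = v₁ × v₂ = (-0.005, -0.319, 0.924) (taken with n_z > 0).
Dip δ = arctan(|n_h|/n_z) = arctan(0.319/0.924) = 19.0°.
The horizontal component of n points toward azimuth atan2(n_x, n_y) = 181°, the dip direction.

true dip 19°, dip direction 180°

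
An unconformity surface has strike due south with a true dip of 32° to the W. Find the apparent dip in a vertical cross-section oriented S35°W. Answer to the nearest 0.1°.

The section lies 35° from the strike.
tan(apparent dip) = tan 32° · sin 35° = 0.3584
α = arctan(0.3584) = 19.72°

19.7°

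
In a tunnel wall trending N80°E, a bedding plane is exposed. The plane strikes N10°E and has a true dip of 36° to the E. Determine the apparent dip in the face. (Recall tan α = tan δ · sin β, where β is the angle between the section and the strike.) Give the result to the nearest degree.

The section lies 70° from the strike.
tan(apparent dip) = tan 36° · sin 70° = 0.6827
α = arctan(0.6827) = 34.32°

34°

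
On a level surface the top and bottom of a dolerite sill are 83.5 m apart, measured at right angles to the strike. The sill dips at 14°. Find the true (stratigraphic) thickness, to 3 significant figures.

True thickness t = w · sin(dip) = 83.5 × sin 14°
t = 83.5 × 0.2419 = 20.200 m

20.2 m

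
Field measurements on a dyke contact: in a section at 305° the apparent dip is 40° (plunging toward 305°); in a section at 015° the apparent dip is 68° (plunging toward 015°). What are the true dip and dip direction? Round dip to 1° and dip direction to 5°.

Represent each trace as a vector plunging at its apparent dip toward its trend (east-north-up frame): v₁ = (-0.628, 0.439, -0.643), v₂ = (0.097, 0.362, -0.927).
Cross product v₁ × v₂ gives the pole to the plane: n ∝ (0.175, 0.644, 0.270).
Dip δ = arctan(|n_h|/n_z) = arctan(0.667/0.270) = 68.0°.
Dip direction = atan2(0.175, 0.644) = 15° (azimuth of n's horizontal projection).

true dip 68°, dip direction 015°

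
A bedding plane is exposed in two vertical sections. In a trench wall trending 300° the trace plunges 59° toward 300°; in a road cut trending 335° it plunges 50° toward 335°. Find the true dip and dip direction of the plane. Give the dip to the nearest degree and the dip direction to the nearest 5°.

Each apparent-dip line lies in the plane. As unit vectors (x east, y north, z up), v₁ plunges 59°→300° and v₂ plunges 50°→335°.
The plane normal is n = v₁ × v₂ ∝ (-0.302, 0.109, 0.190).
True dip = arccos(n_z / |n|) = arccos(0.5090) = 59.4°.
Dip direction = atan2(-0.302, 0.109) = 290° (azimuth of n's horizontal projection).

true dip 59°, dip direction 290°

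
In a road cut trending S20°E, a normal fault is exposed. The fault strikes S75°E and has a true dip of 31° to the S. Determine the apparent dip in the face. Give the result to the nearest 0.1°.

Angle between strike (S75°E) and section (S20°E): β = 55°.
tan α = tan 31° × sin 55° = 0.6009 × 0.8192 = 0.4922
apparent dip = arctan 0.4922 = 26.21°

26.2°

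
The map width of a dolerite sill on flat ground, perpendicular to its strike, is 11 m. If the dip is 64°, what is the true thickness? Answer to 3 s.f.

True thickness t = w · sin(dip) = 11 × sin 64°
t = 11 × 0.8988 = 9.887 m

9.89 m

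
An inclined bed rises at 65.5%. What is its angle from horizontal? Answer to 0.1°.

tan θ = 65.5/100 = 0.6550
θ = arctan(0.6550) = 33.22°

33.2°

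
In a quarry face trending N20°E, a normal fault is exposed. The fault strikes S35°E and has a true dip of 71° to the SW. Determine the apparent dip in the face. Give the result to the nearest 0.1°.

67.2°

The section lies 55° from the strike.
tan(apparent dip) = tan 71° · sin 55° = 2.3790
apparent dip = arctan 2.3790 = 67.20°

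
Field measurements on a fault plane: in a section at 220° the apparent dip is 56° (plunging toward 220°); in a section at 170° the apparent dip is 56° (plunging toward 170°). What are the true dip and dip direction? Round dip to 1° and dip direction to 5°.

Each apparent-dip line lies in the plane. As unit vectors (x east, y north, z up), v₁ plunges 56°→220° and v₂ plunges 56°→170°.
Cross product v₁ × v₂ gives the pole to the plane: n ∝ (-0.101, -0.378, 0.240).
Dip δ = arctan(|n_h|/n_z) = arctan(0.392/0.240) = 58.6°.
Dip direction = azimuth of (n_x, n_y) = atan2(-0.101, -0.378) = 195°.

true dip 59°, dip direction 195°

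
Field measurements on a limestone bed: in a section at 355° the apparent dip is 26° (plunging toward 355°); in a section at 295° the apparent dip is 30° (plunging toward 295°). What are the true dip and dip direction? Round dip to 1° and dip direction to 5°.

true dip 32°, dip direction 315°

Represent each trace as a vector plunging at its apparent dip toward its trend (east-north-up frame): v₁ = (-0.078, 0.895, -0.438), v₂ = (-0.785, 0.366, -0.500).
The plane normal is n = v₁ × v₂ ∝ (-0.287, 0.305, 0.674).
True dip = arccos(n_z / |n|) = arccos(0.8494) = 31.9°.
The horizontal component of n points toward azimuth atan2(n_x, n_y) = 317°, the dip direction.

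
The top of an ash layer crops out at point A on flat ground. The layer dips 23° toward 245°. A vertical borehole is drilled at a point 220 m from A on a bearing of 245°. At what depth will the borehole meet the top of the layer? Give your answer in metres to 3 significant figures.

The hole is directly down-dip from the outcrop, so the down-dip offset is 220 m.
Depth = down-dip offset × tan(dip) = 220.00 × tan 23° = 220.00 × 0.4245
Depth = 93.38 m

93.4 m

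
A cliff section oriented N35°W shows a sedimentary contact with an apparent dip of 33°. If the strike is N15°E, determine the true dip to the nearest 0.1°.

40.3°

The section is 50° from the strike.
tan δ = tan α / sin β = tan 33° / sin 50° = 0.6494 / 0.7660 = 0.8477
δ = arctan(0.8477) = 40.29°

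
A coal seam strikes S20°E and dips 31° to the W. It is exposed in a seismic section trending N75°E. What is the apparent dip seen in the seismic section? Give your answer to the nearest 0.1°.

30.9°

Angle between strike (S20°E) and section (N75°E): β = 85°.
tan α = tan 31° × sin 85° = 0.6009 × 0.9962 = 0.5986
apparent dip = arctan 0.5986 = 30.90°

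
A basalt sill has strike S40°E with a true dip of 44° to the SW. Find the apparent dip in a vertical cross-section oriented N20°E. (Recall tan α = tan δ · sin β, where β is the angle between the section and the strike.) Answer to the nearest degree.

The strike is S40°E and the section trends N20°E; the acute angle between them is β = 60°.
tan(apparent dip) = tan 44° · sin 60° = 0.8363
apparent dip = arctan 0.8363 = 39.91°

40°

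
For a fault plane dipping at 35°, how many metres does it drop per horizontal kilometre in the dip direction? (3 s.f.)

drop per km = 1000 × tan 35° = 1000 × 0.7002

700 m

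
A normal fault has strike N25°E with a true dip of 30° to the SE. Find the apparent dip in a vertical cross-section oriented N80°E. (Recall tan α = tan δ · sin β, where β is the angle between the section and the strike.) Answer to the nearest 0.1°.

The strike is N25°E and the section trends N80°E; the acute angle between them is β = 55°.
tan(apparent dip) = tan 30° · sin 55° = 0.4729
apparent dip = arctan 0.4729 = 25.31°

25.3°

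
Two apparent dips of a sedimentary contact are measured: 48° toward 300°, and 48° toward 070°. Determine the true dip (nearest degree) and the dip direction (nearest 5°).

The two traces are lines in the plane: v₁ = (sin 300°·cos 48°, cos 300°·cos 48°, −sin 48°), v₂ = (sin 70°·cos 48°, cos 70°·cos 48°, −sin 48°).
The plane normal is n = v₁ × v₂ ∝ (0.079, 0.898, 0.343).
tan δ = √(n_x²+n_y²)/n_z = 0.901/0.343, so δ = 69.2°.
Dip direction = atan2(0.079, 0.898) = 5° (azimuth of n's horizontal projection).

true dip 69°, dip direction 005°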